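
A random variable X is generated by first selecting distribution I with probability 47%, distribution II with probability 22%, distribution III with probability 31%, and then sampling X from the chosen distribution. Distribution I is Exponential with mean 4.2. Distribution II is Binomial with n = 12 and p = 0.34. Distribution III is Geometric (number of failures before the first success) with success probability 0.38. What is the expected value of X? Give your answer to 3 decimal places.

Component means — I: 4.2; II: 4.08; III: 1.63158.
E[X] = 0.47·4.2 + 0.22·4.08 + 0.31·1.63158 = 3.37739.

3.377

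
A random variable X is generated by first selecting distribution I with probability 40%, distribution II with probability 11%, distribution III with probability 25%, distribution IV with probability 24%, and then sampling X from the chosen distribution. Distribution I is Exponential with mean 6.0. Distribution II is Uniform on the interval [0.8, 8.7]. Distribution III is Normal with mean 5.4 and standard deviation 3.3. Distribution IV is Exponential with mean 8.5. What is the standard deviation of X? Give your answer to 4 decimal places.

Per component, I: μ=6, E[X²]=72; II: μ=4.75, E[X²]=27.7633; III: μ=5.4, E[X²]=40.05; IV: μ=8.5, E[X²]=144.5.
E[X] = 0.4·6 + 0.11·4.75 + 0.25·5.4 + 0.24·8.5 = 6.3125.
E[X²] = 0.4·72 + 0.11·27.7633 + 0.25·40.05 + 0.24·144.5 = 76.5465.
Var(X) = E[X²] − (E[X])² = 76.5465 − 39.8477 = 36.6988.
SD(X) = √36.6988 = 6.05795.

6.0580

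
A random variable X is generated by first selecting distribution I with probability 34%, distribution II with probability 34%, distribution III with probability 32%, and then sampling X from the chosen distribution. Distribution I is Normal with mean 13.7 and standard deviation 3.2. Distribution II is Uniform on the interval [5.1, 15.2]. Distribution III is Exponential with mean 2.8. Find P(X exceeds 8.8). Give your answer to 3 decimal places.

0.548

Conditional on each component, P(X > 8.8): I: 0.937146; II: 0.633663; III: 0.0431593.
By total probability, P(X > 8.8) = 0.34·0.937146 + 0.34·0.633663 + 0.32·0.0431593 = 0.547886.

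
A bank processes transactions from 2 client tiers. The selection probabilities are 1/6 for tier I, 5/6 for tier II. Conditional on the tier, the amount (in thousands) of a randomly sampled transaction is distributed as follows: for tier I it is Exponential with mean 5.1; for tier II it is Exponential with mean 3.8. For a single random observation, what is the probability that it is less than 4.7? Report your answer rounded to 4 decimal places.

Conditional on each tier, P(X < 4.7): I: 0.602106; II: 0.7097.
By total probability, P(X < 4.7) = 0.166667·0.602106 + 0.833333·0.7097 = 0.691768.

0.6918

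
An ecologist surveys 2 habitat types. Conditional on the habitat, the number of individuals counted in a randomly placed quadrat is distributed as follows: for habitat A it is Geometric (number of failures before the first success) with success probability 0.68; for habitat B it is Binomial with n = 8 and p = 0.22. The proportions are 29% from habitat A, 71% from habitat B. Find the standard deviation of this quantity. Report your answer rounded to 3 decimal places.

Per component, A: μ=0.470588, E[X²]=0.913495; B: μ=1.76, E[X²]=4.4704.
E[X] = 0.29·0.470588 + 0.71·1.76 = 1.38607.
E[X²] = 0.29·0.913495 + 0.71·4.4704 = 3.4389.
Var(X) = E[X²] − (E[X])² = 3.4389 − 1.92119 = 1.51771.
SD(X) = √1.51771 = 1.23195.

1.232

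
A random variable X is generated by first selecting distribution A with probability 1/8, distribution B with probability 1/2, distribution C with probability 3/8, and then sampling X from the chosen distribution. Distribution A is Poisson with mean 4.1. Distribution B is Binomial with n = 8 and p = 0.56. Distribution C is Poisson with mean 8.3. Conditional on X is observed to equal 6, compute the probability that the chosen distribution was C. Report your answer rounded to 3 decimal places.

Likelihoods P(X=6 | ·): A: 0.109336; B: 0.167183; C: 0.112847.
Posterior ∝ prior × likelihood. Numerator for C: 0.375·0.112847 = 0.0423178.
Normalizing constant: 0.125·0.109336 + 0.5·0.167183 + 0.375·0.112847 = 0.139576.
P(C | observation) = 0.0423178 / 0.139576 = 0.303188.

0.303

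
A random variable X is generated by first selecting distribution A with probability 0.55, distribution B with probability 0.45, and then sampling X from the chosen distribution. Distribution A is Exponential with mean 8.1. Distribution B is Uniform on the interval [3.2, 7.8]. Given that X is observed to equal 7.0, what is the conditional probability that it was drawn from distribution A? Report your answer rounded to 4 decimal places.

0.2263

Likelihoods f(7.0 | ·): A: 0.0520234; B: 0.217391.
Posterior ∝ prior × likelihood. Numerator for A: 0.55·0.0520234 = 0.0286129.
Normalizing constant: 0.55·0.0520234 + 0.45·0.217391 = 0.126439.
P(A | observation) = 0.0286129 / 0.126439 = 0.226298.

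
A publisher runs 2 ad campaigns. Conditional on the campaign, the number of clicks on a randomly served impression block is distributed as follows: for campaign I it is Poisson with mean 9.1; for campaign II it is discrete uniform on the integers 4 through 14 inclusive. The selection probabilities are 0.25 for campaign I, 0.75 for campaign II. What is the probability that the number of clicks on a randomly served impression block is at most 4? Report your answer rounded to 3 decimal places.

Conditional on each campaign, P(X ≤ 4): I: 0.0516822; II: 0.0909091.
By total probability, P(X ≤ 4) = 0.25·0.0516822 + 0.75·0.0909091 = 0.0811024.

0.081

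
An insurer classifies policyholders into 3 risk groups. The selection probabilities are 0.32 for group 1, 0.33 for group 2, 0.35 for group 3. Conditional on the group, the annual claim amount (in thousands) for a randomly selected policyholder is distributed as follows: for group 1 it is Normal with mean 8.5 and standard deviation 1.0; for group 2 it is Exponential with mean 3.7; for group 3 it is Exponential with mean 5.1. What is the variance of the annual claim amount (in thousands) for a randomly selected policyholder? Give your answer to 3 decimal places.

17.895

Per component, 1: μ=8.5, E[X²]=73.25; 2: μ=3.7, E[X²]=27.38; 3: μ=5.1, E[X²]=52.02.
E[X] = 0.32·8.5 + 0.33·3.7 + 0.35·5.1 = 5.726.
E[X²] = 0.32·73.25 + 0.33·27.38 + 0.35·52.02 = 50.6824.
Var(X) = E[X²] − (E[X])² = 50.6824 − 32.7871 = 17.8953.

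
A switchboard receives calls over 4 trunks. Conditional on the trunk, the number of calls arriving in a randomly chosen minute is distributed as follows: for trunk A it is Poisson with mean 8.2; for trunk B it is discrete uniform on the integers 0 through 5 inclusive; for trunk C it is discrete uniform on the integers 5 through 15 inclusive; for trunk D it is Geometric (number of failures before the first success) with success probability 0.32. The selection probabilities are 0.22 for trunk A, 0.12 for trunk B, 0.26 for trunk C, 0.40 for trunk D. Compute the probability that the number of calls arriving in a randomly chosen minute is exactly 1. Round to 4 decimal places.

0.1075

Conditional on each trunk, P(X = 1): A: 0.00225216; B: 0.166667; C: 0; D: 0.2176.
By total probability, P(X = 1) = 0.22·0.00225216 + 0.12·0.166667 + 0.26·0 + 0.4·0.2176 = 0.107535.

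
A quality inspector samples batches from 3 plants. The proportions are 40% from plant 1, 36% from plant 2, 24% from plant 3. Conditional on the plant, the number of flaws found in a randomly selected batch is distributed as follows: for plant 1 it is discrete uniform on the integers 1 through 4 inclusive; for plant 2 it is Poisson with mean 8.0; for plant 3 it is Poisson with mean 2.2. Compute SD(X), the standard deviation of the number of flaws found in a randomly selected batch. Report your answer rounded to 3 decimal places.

3.344

Per component, 1: μ=2.5, E[X²]=7.5; 2: μ=8, E[X²]=72; 3: μ=2.2, E[X²]=7.04.
E[X] = 0.4·2.5 + 0.36·8 + 0.24·2.2 = 4.408.
E[X²] = 0.4·7.5 + 0.36·72 + 0.24·7.04 = 30.6096.
Var(X) = E[X²] − (E[X])² = 30.6096 − 19.4305 = 11.1791.
SD(X) = √11.1791 = 3.34352.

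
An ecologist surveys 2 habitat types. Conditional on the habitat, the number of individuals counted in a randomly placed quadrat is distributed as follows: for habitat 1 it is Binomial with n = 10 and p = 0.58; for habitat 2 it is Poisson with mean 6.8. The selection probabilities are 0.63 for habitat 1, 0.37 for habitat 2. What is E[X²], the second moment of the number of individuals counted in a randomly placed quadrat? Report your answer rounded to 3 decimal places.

42.353

For each component E[X²] = Var + (mean)², giving 1: 36.076; 2: 53.04.
Overall E[X²] = 0.63·36.076 + 0.37·53.04 = 42.3527.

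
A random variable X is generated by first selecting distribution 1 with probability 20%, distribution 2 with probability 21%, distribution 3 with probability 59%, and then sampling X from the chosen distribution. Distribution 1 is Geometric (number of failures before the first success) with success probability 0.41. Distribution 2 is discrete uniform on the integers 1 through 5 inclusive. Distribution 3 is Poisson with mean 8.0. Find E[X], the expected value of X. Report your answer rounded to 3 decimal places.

Component means — 1: 1.43902; 2: 3; 3: 8.
E[X] = 0.2·1.43902 + 0.21·3 + 0.59·8 = 5.6378.

5.638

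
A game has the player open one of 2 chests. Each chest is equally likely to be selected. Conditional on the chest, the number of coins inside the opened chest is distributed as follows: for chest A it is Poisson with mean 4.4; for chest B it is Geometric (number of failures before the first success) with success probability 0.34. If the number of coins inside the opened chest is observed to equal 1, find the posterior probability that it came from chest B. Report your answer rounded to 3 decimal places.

Likelihoods P(X=1 | ·): A: 0.0540203; B: 0.2244.
Posterior ∝ prior × likelihood. Numerator for B: 0.5·0.2244 = 0.1122.
Normalizing constant: 0.5·0.0540203 + 0.5·0.2244 = 0.13921.
P(B | observation) = 0.1122 / 0.13921 = 0.805976.

0.806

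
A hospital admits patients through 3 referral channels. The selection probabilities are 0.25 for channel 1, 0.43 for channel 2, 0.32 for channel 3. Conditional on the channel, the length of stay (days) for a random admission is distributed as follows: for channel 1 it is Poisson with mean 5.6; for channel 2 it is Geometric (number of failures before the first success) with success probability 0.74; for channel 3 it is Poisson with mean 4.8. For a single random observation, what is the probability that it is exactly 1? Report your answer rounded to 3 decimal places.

Conditional on each channel, P(X = 1): 1: 0.020708; 2: 0.1924; 3: 0.0395028.
By total probability, P(X = 1) = 0.25·0.020708 + 0.43·0.1924 + 0.32·0.0395028 = 0.10055.

0.101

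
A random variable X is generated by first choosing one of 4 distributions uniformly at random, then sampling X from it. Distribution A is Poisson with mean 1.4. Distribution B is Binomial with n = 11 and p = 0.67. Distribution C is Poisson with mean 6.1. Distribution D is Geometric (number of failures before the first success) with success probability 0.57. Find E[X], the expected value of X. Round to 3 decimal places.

Component means — A: 1.4; B: 7.37; C: 6.1; D: 0.754386.
E[X] = 0.25·1.4 + 0.25·7.37 + 0.25·6.1 + 0.25·0.754386 = 3.9061.

3.906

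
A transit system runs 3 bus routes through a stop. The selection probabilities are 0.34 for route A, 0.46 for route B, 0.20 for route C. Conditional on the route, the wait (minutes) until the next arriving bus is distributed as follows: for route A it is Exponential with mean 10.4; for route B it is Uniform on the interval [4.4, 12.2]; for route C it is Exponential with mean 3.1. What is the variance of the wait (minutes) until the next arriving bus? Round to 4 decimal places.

Per component, A: μ=10.4, E[X²]=216.32; B: μ=8.3, E[X²]=73.96; C: μ=3.1, E[X²]=19.22.
E[X] = 0.34·10.4 + 0.46·8.3 + 0.2·3.1 = 7.974.
E[X²] = 0.34·216.32 + 0.46·73.96 + 0.2·19.22 = 111.414.
Var(X) = E[X²] − (E[X])² = 111.414 − 63.5847 = 47.8297.

47.8297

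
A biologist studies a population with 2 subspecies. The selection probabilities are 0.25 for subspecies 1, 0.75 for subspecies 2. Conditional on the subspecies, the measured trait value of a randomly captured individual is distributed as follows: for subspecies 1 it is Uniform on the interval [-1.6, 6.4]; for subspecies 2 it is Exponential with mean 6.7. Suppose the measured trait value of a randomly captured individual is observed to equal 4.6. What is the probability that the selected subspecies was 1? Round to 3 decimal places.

Likelihoods f(4.6 | ·): 1: 0.125; 2: 0.0751195.
Posterior ∝ prior × likelihood. Numerator for 1: 0.25·0.125 = 0.03125.
Normalizing constant: 0.25·0.125 + 0.75·0.0751195 = 0.0875896.
P(1 | observation) = 0.03125 / 0.0875896 = 0.356777.

0.357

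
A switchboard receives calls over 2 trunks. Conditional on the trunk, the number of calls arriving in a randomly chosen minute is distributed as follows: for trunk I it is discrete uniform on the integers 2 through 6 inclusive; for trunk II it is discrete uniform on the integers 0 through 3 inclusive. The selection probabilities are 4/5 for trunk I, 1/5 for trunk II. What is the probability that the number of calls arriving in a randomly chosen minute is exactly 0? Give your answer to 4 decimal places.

Conditional on each trunk, P(X = 0): I: 0; II: 0.25.
By total probability, P(X = 0) = 0.8·0 + 0.2·0.25 = 0.05.

0.0500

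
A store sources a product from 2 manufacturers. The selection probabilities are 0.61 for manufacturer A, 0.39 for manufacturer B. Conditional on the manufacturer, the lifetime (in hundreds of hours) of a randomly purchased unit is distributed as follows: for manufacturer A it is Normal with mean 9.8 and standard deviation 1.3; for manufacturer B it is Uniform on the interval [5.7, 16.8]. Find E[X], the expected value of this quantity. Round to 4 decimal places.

Component means — A: 9.8; B: 11.25.
E[X] = 0.61·9.8 + 0.39·11.25 = 10.3655.

10.3655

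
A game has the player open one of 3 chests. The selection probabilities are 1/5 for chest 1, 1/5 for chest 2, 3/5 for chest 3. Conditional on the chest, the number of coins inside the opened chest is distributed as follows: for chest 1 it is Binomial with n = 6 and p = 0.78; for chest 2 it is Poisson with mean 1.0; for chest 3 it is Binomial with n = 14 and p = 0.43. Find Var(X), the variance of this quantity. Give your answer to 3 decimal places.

Per component, 1: μ=4.68, E[X²]=22.932; 2: μ=1, E[X²]=2; 3: μ=6.02, E[X²]=39.6718.
E[X] = 0.2·4.68 + 0.2·1 + 0.6·6.02 = 4.748.
E[X²] = 0.2·22.932 + 0.2·2 + 0.6·39.6718 = 28.7895.
Var(X) = E[X²] − (E[X])² = 28.7895 − 22.5435 = 6.24598.

6.246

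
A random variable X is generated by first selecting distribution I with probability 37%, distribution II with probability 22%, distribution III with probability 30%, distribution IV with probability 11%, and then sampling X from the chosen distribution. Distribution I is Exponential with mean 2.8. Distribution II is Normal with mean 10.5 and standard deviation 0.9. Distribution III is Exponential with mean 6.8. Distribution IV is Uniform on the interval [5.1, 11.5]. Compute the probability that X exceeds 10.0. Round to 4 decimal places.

0.2615

Conditional on each component, P(X > 10.0): I: 0.0281157; II: 0.710743; III: 0.22979; IV: 0.234375.
By total probability, P(X > 10.0) = 0.37·0.0281157 + 0.22·0.710743 + 0.3·0.22979 + 0.11·0.234375 = 0.261485.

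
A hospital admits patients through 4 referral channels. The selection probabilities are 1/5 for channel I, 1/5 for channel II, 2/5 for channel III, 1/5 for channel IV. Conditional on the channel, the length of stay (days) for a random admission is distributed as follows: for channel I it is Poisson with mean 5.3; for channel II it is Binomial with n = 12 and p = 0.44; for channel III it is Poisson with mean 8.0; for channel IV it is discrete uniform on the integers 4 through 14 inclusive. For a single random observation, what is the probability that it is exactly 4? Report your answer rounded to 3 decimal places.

0.110

Conditional on each channel, P(X = 4): I: 0.164109; II: 0.17944; III: 0.0572523; IV: 0.0909091.
By total probability, P(X = 4) = 0.2·0.164109 + 0.2·0.17944 + 0.4·0.0572523 + 0.2·0.0909091 = 0.109793.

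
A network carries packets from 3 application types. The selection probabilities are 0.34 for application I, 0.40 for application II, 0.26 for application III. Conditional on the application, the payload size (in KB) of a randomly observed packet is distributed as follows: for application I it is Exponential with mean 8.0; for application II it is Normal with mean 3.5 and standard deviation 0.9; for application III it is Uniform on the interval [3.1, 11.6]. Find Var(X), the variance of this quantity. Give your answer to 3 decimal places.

27.982

Per component, I: μ=8, E[X²]=128; II: μ=3.5, E[X²]=13.06; III: μ=7.35, E[X²]=60.0433.
E[X] = 0.34·8 + 0.4·3.5 + 0.26·7.35 = 6.031.
E[X²] = 0.34·128 + 0.4·13.06 + 0.26·60.0433 = 64.3553.
Var(X) = E[X²] − (E[X])² = 64.3553 − 36.373 = 27.9823.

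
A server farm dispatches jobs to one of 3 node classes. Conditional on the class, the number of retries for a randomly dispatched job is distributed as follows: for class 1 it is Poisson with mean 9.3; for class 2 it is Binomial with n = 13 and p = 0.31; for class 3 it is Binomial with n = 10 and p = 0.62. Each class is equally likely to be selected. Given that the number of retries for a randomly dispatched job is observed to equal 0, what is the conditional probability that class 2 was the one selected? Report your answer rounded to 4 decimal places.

0.9812

Likelihoods P(X=0 | ·): 1: 9.14242e-05; 2: 0.00803597; 3: 6.27821e-05.
Posterior ∝ prior × likelihood. Numerator for 2: 0.333333·0.00803597 = 0.00267866.
Normalizing constant: 0.333333·9.14242e-05 + 0.333333·0.00803597 + 0.333333·6.27821e-05 = 0.00273006.
P(2 | observation) = 0.00267866 / 0.00273006 = 0.981172.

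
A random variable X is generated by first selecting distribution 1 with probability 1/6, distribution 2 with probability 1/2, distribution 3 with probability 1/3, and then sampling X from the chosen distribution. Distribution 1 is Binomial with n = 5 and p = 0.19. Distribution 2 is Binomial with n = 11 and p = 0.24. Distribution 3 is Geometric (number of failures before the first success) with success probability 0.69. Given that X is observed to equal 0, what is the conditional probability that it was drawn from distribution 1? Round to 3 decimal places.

Likelihoods P(X=0 | ·): 1: 0.348678; 2: 0.0488596; 3: 0.69.
Posterior ∝ prior × likelihood. Numerator for 1: 0.166667·0.348678 = 0.0581131.
Normalizing constant: 0.166667·0.348678 + 0.5·0.0488596 + 0.333333·0.69 = 0.312543.
P(1 | observation) = 0.0581131 / 0.312543 = 0.185936.

0.186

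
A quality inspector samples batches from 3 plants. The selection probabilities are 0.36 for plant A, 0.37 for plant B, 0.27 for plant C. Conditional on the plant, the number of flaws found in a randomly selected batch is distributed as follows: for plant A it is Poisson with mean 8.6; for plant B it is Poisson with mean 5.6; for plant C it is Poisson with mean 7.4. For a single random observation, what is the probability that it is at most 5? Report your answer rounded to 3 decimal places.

Conditional on each plant, P(X ≤ 5): A: 0.142228; B: 0.511861; C: 0.252557.
By total probability, P(X ≤ 5) = 0.36·0.142228 + 0.37·0.511861 + 0.27·0.252557 = 0.308781.

0.309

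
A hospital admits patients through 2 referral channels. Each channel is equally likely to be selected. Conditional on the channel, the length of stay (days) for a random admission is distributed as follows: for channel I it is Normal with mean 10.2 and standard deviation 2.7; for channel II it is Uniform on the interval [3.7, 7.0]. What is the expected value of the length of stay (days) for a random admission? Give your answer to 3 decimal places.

7.775

Component means — I: 10.2; II: 5.35.
E[X] = 0.5·10.2 + 0.5·5.35 = 7.775.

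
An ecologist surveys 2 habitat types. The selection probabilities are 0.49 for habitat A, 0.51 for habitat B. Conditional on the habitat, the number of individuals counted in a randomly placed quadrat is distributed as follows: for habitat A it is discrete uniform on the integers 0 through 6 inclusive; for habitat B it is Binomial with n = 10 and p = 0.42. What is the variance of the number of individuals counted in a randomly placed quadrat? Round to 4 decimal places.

Per component, A: μ=3, E[X²]=13; B: μ=4.2, E[X²]=20.076.
E[X] = 0.49·3 + 0.51·4.2 = 3.612.
E[X²] = 0.49·13 + 0.51·20.076 = 16.6088.
Var(X) = E[X²] − (E[X])² = 16.6088 − 13.0465 = 3.56222.

3.5622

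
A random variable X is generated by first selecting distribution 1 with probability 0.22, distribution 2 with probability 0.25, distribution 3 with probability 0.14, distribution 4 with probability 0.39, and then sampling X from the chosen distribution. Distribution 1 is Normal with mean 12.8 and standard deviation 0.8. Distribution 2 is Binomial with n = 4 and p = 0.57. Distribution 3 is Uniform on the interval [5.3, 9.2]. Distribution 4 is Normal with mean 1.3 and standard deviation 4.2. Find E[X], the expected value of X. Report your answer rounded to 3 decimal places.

Component means — 1: 12.8; 2: 2.28; 3: 7.25; 4: 1.3.
E[X] = 0.22·12.8 + 0.25·2.28 + 0.14·7.25 + 0.39·1.3 = 4.908.

4.908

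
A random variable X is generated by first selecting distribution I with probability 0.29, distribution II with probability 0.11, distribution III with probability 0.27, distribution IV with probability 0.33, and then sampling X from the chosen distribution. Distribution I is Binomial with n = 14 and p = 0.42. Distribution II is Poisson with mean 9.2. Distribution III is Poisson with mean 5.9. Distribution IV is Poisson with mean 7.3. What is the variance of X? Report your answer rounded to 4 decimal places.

7.1767

Per component, I: μ=5.88, E[X²]=37.9848; II: μ=9.2, E[X²]=93.84; III: μ=5.9, E[X²]=40.71; IV: μ=7.3, E[X²]=60.59.
E[X] = 0.29·5.88 + 0.11·9.2 + 0.27·5.9 + 0.33·7.3 = 6.7192.
E[X²] = 0.29·37.9848 + 0.11·93.84 + 0.27·40.71 + 0.33·60.59 = 52.3244.
Var(X) = E[X²] − (E[X])² = 52.3244 − 45.1476 = 7.17674.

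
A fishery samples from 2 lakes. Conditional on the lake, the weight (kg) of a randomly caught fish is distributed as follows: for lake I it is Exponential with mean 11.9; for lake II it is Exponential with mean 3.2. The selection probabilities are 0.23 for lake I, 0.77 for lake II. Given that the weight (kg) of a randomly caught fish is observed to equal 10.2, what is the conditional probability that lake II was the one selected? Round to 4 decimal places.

Likelihoods f(10.2 | ·): I: 0.0356616; II: 0.0128984.
Posterior ∝ prior × likelihood. Numerator for II: 0.77·0.0128984 = 0.00993178.
Normalizing constant: 0.23·0.0356616 + 0.77·0.0128984 = 0.0181339.
P(II | observation) = 0.00993178 / 0.0181339 = 0.54769.

0.5477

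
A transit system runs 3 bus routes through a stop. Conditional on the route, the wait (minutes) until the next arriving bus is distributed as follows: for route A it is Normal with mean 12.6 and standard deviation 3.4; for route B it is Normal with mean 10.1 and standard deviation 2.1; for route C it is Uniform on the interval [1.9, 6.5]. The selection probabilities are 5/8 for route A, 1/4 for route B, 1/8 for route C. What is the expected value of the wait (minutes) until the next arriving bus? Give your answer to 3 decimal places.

Component means — A: 12.6; B: 10.1; C: 4.2.
E[X] = 0.625·12.6 + 0.25·10.1 + 0.125·4.2 = 10.925.

10.925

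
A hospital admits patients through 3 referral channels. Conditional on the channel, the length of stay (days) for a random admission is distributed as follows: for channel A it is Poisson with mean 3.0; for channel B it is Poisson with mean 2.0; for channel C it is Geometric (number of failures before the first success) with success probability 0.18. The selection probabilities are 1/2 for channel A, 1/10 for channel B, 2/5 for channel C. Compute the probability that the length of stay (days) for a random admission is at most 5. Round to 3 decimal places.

Conditional on each channel, P(X ≤ 5): A: 0.916082; B: 0.983436; C: 0.695993.
By total probability, P(X ≤ 5) = 0.5·0.916082 + 0.1·0.983436 + 0.4·0.695993 = 0.834782.

0.835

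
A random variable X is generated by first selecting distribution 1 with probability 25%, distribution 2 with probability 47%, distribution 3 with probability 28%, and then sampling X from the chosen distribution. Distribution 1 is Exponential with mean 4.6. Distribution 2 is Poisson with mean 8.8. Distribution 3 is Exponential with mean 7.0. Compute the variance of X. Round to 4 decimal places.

26.0483

Per component, 1: μ=4.6, E[X²]=42.32; 2: μ=8.8, E[X²]=86.24; 3: μ=7, E[X²]=98.
E[X] = 0.25·4.6 + 0.47·8.8 + 0.28·7 = 7.246.
E[X²] = 0.25·42.32 + 0.47·86.24 + 0.28·98 = 78.5528.
Var(X) = E[X²] − (E[X])² = 78.5528 − 52.5045 = 26.0483.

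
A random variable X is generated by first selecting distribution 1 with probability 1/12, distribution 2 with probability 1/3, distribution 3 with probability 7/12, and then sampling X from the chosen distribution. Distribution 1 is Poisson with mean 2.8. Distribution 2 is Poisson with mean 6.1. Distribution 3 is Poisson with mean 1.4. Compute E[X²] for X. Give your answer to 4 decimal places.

17.2833

For each component E[X²] = Var + (mean)², giving 1: 10.64; 2: 43.31; 3: 3.36.
Overall E[X²] = 0.0833333·10.64 + 0.333333·43.31 + 0.583333·3.36 = 17.2833.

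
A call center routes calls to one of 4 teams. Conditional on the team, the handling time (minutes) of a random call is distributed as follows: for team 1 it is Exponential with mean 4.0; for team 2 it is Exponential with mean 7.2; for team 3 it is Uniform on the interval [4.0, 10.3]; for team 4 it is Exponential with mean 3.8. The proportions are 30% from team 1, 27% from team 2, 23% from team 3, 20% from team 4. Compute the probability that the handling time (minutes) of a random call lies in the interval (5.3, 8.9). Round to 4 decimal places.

Conditional on each team, P(5.3 < X < 8.9): 1: 0.157736; 2: 0.188461; 3: 0.571429; 4: 0.151773.
By total probability, P(5.3 < X < 8.9) = 0.3·0.157736 + 0.27·0.188461 + 0.23·0.571429 + 0.2·0.151773 = 0.259988.

0.2600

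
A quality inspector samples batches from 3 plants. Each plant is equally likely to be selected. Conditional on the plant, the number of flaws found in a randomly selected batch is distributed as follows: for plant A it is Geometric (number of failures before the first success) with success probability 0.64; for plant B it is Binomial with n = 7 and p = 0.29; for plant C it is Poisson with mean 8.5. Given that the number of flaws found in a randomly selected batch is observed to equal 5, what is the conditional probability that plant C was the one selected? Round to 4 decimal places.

0.7462

Likelihoods P(X=5 | ·): A: 0.00386984; B: 0.0217133; C: 0.0752333.
Posterior ∝ prior × likelihood. Numerator for C: 0.333333·0.0752333 = 0.0250778.
Normalizing constant: 0.333333·0.00386984 + 0.333333·0.0217133 + 0.333333·0.0752333 = 0.0336055.
P(C | observation) = 0.0250778 / 0.0336055 = 0.74624.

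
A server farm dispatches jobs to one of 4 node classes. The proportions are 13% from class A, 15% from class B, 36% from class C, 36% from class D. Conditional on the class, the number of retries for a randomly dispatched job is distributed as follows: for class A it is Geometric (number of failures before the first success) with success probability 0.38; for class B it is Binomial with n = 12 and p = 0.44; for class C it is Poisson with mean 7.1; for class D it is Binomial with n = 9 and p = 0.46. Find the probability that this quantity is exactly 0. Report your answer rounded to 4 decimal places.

0.0512

Conditional on each class, P(X = 0): A: 0.38; B: 0.000951166; C: 0.000825105; D: 0.00390431.
By total probability, P(X = 0) = 0.13·0.38 + 0.15·0.000951166 + 0.36·0.000825105 + 0.36·0.00390431 = 0.0512453.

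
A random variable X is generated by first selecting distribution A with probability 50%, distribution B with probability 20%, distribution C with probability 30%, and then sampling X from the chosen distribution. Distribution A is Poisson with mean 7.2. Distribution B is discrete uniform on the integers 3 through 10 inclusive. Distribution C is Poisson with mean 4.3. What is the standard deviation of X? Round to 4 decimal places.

2.7461

Per component, A: μ=7.2, E[X²]=59.04; B: μ=6.5, E[X²]=47.5; C: μ=4.3, E[X²]=22.79.
E[X] = 0.5·7.2 + 0.2·6.5 + 0.3·4.3 = 6.19.
E[X²] = 0.5·59.04 + 0.2·47.5 + 0.3·22.79 = 45.857.
Var(X) = E[X²] − (E[X])² = 45.857 − 38.3161 = 7.5409.
SD(X) = √7.5409 = 2.74607.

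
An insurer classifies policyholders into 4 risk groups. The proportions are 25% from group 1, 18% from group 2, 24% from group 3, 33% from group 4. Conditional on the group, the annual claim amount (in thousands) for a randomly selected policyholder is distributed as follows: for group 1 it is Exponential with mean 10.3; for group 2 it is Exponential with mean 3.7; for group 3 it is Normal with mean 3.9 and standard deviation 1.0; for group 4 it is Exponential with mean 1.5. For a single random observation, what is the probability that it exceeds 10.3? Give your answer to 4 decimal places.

Conditional on each group, P(X > 10.3): 1: 0.367879; 2: 0.0618042; 3: 7.76885e-11; 4: 0.00104194.
By total probability, P(X > 10.3) = 0.25·0.367879 + 0.18·0.0618042 + 0.24·7.76885e-11 + 0.33·0.00104194 = 0.103438.

0.1034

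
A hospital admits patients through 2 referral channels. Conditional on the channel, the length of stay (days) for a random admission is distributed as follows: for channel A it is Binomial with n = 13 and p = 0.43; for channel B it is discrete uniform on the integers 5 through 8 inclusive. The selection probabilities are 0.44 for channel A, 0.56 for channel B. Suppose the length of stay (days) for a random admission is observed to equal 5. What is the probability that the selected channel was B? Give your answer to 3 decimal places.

0.601

Likelihoods P(X=5 | ·): A: 0.210824; B: 0.25.
Posterior ∝ prior × likelihood. Numerator for B: 0.56·0.25 = 0.14.
Normalizing constant: 0.44·0.210824 + 0.56·0.25 = 0.232762.
P(B | observation) = 0.14 / 0.232762 = 0.601472.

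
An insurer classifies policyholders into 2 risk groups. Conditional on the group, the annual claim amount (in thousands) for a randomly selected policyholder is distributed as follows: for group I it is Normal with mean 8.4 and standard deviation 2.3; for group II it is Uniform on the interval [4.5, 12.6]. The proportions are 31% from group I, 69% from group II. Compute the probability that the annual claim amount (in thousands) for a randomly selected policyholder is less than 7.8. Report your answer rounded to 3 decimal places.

Conditional on each group, P(X < 7.8): I: 0.397097; II: 0.407407.
By total probability, P(X < 7.8) = 0.31·0.397097 + 0.69·0.407407 = 0.404211.

0.404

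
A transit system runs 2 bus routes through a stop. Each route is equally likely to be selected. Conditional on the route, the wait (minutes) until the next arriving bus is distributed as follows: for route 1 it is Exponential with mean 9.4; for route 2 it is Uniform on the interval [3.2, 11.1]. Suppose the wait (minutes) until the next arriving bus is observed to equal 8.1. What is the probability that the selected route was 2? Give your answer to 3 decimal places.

0.738

Likelihoods f(8.1 | ·): 1: 0.0449407; 2: 0.126582.
Posterior ∝ prior × likelihood. Numerator for 2: 0.5·0.126582 = 0.0632911.
Normalizing constant: 0.5·0.0449407 + 0.5·0.126582 = 0.0857615.
P(2 | observation) = 0.0632911 / 0.0857615 = 0.73799.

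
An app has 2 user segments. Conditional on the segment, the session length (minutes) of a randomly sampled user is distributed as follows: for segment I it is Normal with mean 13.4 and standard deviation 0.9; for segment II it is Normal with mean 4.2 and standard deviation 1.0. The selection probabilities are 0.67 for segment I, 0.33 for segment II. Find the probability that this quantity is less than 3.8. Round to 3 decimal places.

Conditional on each segment, P(X < 3.8): I: 0; II: 0.344578.
By total probability, P(X < 3.8) = 0.67·0 + 0.33·0.344578 = 0.113711.

0.114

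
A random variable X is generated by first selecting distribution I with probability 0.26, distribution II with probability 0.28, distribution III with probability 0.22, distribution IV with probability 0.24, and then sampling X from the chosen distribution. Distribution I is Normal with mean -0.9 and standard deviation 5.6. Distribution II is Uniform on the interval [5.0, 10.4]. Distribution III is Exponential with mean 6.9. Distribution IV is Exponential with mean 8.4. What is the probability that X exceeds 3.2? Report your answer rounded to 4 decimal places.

0.6427

Conditional on each component, P(X > 3.2): I: 0.232041; II: 1; III: 0.628909; IV: 0.68321.
By total probability, P(X > 3.2) = 0.26·0.232041 + 0.28·1 + 0.22·0.628909 + 0.24·0.68321 = 0.642661.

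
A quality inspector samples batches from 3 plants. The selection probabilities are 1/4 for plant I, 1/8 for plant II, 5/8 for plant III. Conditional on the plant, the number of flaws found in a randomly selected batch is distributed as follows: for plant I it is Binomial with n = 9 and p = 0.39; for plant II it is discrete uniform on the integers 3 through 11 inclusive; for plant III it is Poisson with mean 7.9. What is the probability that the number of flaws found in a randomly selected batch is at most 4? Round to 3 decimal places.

Conditional on each plant, P(X ≤ 4): I: 0.753977; II: 0.222222; III: 0.105503.
By total probability, P(X ≤ 4) = 0.25·0.753977 + 0.125·0.222222 + 0.625·0.105503 = 0.282211.

0.282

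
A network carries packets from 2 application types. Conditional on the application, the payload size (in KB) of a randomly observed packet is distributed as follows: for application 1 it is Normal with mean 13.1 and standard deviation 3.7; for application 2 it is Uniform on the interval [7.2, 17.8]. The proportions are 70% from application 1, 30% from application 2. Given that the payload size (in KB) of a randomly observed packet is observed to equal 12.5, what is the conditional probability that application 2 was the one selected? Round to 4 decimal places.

Likelihoods f(12.5 | ·): 1: 0.106414; 2: 0.0943396.
Posterior ∝ prior × likelihood. Numerator for 2: 0.3·0.0943396 = 0.0283019.
Normalizing constant: 0.7·0.106414 + 0.3·0.0943396 = 0.102792.
P(2 | observation) = 0.0283019 / 0.102792 = 0.275333.

0.2753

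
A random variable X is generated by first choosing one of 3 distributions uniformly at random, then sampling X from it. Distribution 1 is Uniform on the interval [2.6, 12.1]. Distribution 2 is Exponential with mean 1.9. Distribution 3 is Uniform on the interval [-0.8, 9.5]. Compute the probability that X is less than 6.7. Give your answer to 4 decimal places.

Conditional on each component, P(X < 6.7): 1: 0.431579; 2: 0.970587; 3: 0.728155.
By total probability, P(X < 6.7) = 0.333333·0.431579 + 0.333333·0.970587 + 0.333333·0.728155 = 0.710107.

0.7101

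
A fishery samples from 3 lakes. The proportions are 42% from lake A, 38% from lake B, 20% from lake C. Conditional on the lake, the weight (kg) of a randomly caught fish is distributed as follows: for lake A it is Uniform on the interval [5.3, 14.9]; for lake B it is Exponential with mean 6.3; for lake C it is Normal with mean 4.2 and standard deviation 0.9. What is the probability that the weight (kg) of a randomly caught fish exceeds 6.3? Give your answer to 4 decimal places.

Conditional on each lake, P(X > 6.3): A: 0.895833; B: 0.367879; C: 0.00981533.
By total probability, P(X > 6.3) = 0.42·0.895833 + 0.38·0.367879 + 0.2·0.00981533 = 0.518007.

0.5180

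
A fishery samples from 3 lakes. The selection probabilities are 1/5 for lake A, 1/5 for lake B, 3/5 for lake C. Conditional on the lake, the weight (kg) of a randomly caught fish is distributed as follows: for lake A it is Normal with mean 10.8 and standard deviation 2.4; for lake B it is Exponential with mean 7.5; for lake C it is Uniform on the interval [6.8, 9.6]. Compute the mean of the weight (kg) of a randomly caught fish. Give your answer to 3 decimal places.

8.580

Component means — A: 10.8; B: 7.5; C: 8.2.
E[X] = 0.2·10.8 + 0.2·7.5 + 0.6·8.2 = 8.58.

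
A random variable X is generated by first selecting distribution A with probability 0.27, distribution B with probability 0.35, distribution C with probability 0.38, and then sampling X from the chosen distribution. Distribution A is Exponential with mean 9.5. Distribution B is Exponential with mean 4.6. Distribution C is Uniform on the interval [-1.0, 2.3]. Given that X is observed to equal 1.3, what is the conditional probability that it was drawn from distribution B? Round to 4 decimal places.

0.2907

Likelihoods f(1.3 | ·): A: 0.0918008; B: 0.163873; C: 0.30303.
Posterior ∝ prior × likelihood. Numerator for B: 0.35·0.163873 = 0.0573555.
Normalizing constant: 0.27·0.0918008 + 0.35·0.163873 + 0.38·0.30303 = 0.197293.
P(B | observation) = 0.0573555 / 0.197293 = 0.290712.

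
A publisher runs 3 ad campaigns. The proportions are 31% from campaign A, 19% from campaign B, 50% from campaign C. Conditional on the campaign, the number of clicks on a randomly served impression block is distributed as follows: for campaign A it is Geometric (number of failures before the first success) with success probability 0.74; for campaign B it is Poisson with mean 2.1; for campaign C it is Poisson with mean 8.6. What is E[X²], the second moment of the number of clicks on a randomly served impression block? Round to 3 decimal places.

42.702

For each component E[X²] = Var + (mean)², giving A: 0.598247; B: 6.51; C: 82.56.
Overall E[X²] = 0.31·0.598247 + 0.19·6.51 + 0.5·82.56 = 42.7024.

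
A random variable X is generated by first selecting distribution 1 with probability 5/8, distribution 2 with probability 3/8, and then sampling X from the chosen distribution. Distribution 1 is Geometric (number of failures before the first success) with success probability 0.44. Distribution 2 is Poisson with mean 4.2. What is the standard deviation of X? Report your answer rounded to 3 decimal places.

2.322

Per component, 1: μ=1.27273, E[X²]=4.5124; 2: μ=4.2, E[X²]=21.84.
E[X] = 0.625·1.27273 + 0.375·4.2 = 2.37045.
E[X²] = 0.625·4.5124 + 0.375·21.84 = 11.0102.
Var(X) = E[X²] − (E[X])² = 11.0102 − 5.61905 = 5.39119.
SD(X) = √5.39119 = 2.32189.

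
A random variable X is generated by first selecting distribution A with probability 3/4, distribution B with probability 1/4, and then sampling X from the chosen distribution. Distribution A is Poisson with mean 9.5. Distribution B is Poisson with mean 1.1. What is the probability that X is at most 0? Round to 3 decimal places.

Conditional on each component, P(X ≤ 0): A: 7.48518e-05; B: 0.332871.
By total probability, P(X ≤ 0) = 0.75·7.48518e-05 + 0.25·0.332871 = 0.0832739.

0.083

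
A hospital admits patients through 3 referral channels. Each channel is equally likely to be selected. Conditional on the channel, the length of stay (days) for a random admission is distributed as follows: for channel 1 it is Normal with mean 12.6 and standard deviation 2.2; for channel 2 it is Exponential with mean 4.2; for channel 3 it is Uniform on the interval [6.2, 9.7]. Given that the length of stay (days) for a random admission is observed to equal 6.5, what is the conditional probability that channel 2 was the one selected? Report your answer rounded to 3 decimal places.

Likelihoods f(6.5 | ·): 1: 0.003882; 2: 0.0506557; 3: 0.285714.
Posterior ∝ prior × likelihood. Numerator for 2: 0.333333·0.0506557 = 0.0168852.
Normalizing constant: 0.333333·0.003882 + 0.333333·0.0506557 + 0.333333·0.285714 = 0.113417.
P(2 | observation) = 0.0168852 / 0.113417 = 0.148877.

0.149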